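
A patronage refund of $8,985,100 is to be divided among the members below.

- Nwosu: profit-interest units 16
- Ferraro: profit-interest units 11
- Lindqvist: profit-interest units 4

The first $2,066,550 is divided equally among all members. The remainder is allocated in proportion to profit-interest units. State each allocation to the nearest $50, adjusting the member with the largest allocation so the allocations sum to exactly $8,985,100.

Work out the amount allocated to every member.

First tranche $2,066,550 split equally: $688,850 each.
Remainder $6,918,550 by profit-interest units (total 31): Nwosu 3,570,864.52 → $3,570,850; Ferraro 2,454,969.35 → $2,454,950; Lindqvist 892,716.13 → $892,700.
Rounding difference +$50 on remainder applied to Nwosu.
Totals: Nwosu $688,850 + $3,570,900 = $4,259,750; Ferraro $688,850 + $2,454,950 = $3,143,800; Lindqvist $688,850 + $892,700 = $1,581,550.

Nwosu: $4,259,750 · Ferraro: $3,143,800 · Lindqvist: $1,581,550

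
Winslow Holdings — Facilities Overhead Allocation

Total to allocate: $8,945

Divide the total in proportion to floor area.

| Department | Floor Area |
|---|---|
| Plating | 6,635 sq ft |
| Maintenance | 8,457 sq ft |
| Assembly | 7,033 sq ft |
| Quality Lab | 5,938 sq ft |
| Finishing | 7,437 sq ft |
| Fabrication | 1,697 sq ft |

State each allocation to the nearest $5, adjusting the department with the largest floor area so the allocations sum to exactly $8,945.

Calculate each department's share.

Total floor area = 37,197.
Unrounded shares: Plating 6,635/37,197 × $8,945 = 1,595.56; Maintenance 8,457/37,197 × $8,945 = 2,033.71; Assembly 7,033/37,197 × $8,945 = 1,691.27; Quality Lab 5,938/37,197 × $8,945 = 1,427.95; Finishing 7,437/37,197 × $8,945 = 1,788.42; Fabrication 1,697/37,197 × $8,945 = 408.09.
At nearest $5: Plating $1,595; Maintenance $2,035; Assembly $1,690; Quality Lab $1,430; Finishing $1,790; Fabrication $410. Sum = $8,950.
Difference $8,945 − $8,950 = −$5 applied to largest floor area (Maintenance): Maintenance becomes $2,030.

Plating: $1,595 · Maintenance: $2,030 · Assembly: $1,690 · Quality Lab: $1,430 · Finishing: $1,790 · Fabrication: $410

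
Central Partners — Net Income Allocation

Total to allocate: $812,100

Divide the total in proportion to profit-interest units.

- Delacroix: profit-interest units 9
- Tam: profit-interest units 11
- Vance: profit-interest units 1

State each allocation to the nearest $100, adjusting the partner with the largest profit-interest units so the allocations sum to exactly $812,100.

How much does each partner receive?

Profit-interest units total: 9 + 11 + 1 = 21.
Raw shares: Delacroix 348,042.86; Tam 425,385.71; Vance 38,671.43.
After rounding ($100): Delacroix $348,000; Tam $425,400; Vance $38,700. Sum = $812,100.
Sum already equals the total — no adjustment.

Delacroix: $348,000 | Tam: $425,400 | Vance: $38,700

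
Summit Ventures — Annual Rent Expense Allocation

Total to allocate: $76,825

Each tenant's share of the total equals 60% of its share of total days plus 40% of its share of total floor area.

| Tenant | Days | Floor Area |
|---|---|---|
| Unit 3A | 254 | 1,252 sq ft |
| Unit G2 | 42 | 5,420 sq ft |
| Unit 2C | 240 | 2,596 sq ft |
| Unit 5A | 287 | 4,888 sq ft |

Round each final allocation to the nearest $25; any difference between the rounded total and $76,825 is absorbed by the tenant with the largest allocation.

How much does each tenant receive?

Unit 3A: $16,950; Unit G2: $14,125; Unit 2C: $19,075; Unit 5A: $26,675

Days total 823; floor area total 14,156.
Combined weights (60% days + 40% floor area): Unit 3A 0.2206; Unit G2 0.1838; Unit 2C 0.2483; Unit 5A 0.3474.
Proportional shares: Unit 3A 16,944.02; Unit G2 14,118.15; Unit 2C 19,077.47; Unit 5A 26,685.37.
At nearest $25: Unit 3A $16,950; Unit G2 $14,125; Unit 2C $19,075; Unit 5A $26,675. Sum = $76,825.
No rounding difference to absorb.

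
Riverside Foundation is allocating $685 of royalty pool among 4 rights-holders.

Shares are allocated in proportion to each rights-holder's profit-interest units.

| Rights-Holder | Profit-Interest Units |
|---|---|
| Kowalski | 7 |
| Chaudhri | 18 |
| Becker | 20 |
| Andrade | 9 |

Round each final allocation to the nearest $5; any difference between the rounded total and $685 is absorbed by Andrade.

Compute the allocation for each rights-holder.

Total profit-interest units = 54.
Proportional shares: Kowalski 7/54 × $685 = 88.80; Chaudhri 18/54 × $685 = 228.33; Becker 20/54 × $685 = 253.70; Andrade 9/54 × $685 = 114.17.
Rounded to nearest $5: Kowalski $90; Chaudhri $230; Becker $255; Andrade $115. Sum = $690.
Difference $685 − $690 = −$5 applied to Andrade: Andrade becomes $110.

Kowalski: $90; Chaudhri: $230; Becker: $255; Andrade: $110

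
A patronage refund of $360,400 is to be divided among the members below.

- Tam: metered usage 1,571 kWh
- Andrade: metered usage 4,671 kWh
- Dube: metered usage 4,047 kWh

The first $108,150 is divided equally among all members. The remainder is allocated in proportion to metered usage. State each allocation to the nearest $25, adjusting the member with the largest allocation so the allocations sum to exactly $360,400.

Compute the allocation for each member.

Equal tier: $108,150 ÷ 3 = $36,050 apiece.
Remainder $252,250 by metered usage (total 10,289): Tam 38,515.38 → $38,525; Andrade 114,516.45 → $114,525; Dube 99,218.17 → $99,225.
Rounding difference −$25 on remainder applied to Andrade.
Totals: Tam $36,050 + $38,525 = $74,575; Andrade $36,050 + $114,500 = $150,550; Dube $36,050 + $99,225 = $135,275.

Tam: $74,575 · Andrade: $150,550 · Dube: $135,275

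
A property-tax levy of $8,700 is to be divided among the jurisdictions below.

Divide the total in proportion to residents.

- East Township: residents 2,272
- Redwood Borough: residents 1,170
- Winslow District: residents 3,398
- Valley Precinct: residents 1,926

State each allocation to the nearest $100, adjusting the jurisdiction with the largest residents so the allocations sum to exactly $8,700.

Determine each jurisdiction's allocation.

Combined residents = 8,766.
Unrounded shares: East Township 2,272/8,766 × $8,700 = 2,254.89; Redwood Borough 1,170/8,766 × $8,700 = 1,161.19; Winslow District 3,398/8,766 × $8,700 = 3,372.42; Valley Precinct 1,926/8,766 × $8,700 = 1,911.50.
At nearest $100: East Township $2,300; Redwood Borough $1,200; Winslow District $3,400; Valley Precinct $1,900. Sum = $8,800.
Difference $8,700 − $8,800 = −$100 applied to largest residents (Winslow District): Winslow District becomes $3,300.

East Township: $2,300; Redwood Borough: $1,200; Winslow District: $3,300; Valley Precinct: $1,900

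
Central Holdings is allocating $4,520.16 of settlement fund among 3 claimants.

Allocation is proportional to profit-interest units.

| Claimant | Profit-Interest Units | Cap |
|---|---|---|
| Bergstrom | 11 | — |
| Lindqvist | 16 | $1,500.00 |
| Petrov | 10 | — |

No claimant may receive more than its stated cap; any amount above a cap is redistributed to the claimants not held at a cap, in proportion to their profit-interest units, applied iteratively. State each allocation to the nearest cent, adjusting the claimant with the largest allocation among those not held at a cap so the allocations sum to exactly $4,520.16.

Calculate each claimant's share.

Combined profit-interest units = 37.
Unconstrained shares: Bergstrom 1,343.8314; Lindqvist 1,954.6638; Petrov 1,221.6649.
Cap binds for Lindqvist ($1,500.00); balance $3,020.16 reallocated over remaining profit-interest units 21.
Shares after redistribution: Bergstrom 1,581.9886 → $1,581.99; Petrov 1,438.1714 → $1,438.17.

Bergstrom: $1,581.99 · Lindqvist: $1,500.00 · Petrov: $1,438.17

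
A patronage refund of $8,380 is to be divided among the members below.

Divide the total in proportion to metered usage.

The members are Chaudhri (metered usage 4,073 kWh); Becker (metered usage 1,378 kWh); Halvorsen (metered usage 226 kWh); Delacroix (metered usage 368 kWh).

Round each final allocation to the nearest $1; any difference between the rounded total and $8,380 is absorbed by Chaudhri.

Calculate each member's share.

Chaudhri: $5,647 · Becker: $1,910 · Halvorsen: $313 · Delacroix: $510

Metered usage total: 6,045.
Proportional shares: Chaudhri 4,073/6,045 × $8,380 = 5,646.28; Becker 1,378/6,045 × $8,380 = 1,910.28; Halvorsen 226/6,045 × $8,380 = 313.30; Delacroix 368/6,045 × $8,380 = 510.15.
Rounded to nearest $1: Chaudhri $5,646; Becker $1,910; Halvorsen $313; Delacroix $510. Sum = $8,379.
Difference $8,380 − $8,379 = +$1 applied to Chaudhri: Chaudhri becomes $5,647.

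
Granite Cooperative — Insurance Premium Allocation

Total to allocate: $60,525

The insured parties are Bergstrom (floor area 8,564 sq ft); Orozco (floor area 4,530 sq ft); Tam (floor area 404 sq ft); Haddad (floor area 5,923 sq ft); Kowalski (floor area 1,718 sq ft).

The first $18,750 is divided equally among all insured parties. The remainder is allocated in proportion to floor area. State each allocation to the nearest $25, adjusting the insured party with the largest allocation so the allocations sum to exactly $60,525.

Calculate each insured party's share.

Bergstrom: $20,675 | Orozco: $12,700 | Tam: $4,550 | Haddad: $15,450 | Kowalski: $7,150

Equal tier: $18,750 ÷ 5 = $3,750 apiece.
Remainder $41,775 by floor area (total 21,139): Bergstrom 16,924.22 → $16,925; Orozco 8,952.21 → $8,950; Tam 798.39 → $800; Haddad 11,705.06 → $11,700; Kowalski 3,395.12 → $3,400.
Totals: Bergstrom $3,750 + $16,925 = $20,675; Orozco $3,750 + $8,950 = $12,700; Tam $3,750 + $800 = $4,550; Haddad $3,750 + $11,700 = $15,450; Kowalski $3,750 + $3,400 = $7,150.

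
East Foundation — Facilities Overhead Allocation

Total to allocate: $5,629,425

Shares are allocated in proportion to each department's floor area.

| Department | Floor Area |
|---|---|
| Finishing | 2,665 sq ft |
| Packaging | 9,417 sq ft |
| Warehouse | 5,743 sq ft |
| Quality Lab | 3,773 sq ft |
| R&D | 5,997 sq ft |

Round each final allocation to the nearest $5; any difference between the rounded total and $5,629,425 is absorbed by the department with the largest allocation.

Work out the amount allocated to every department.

Finishing: $543,665 | Packaging: $1,921,080 | Warehouse: $1,171,580 | Quality Lab: $769,700 | R&D: $1,223,400

Combined floor area = 27,595.
Unrounded shares: Finishing 2,665/27,595 × $5,629,425 = 543,664.35; Packaging 9,417/27,595 × $5,629,425 = 1,921,083.36; Warehouse 5,743/27,595 × $5,629,425 = 1,171,581.37; Quality Lab 3,773/27,595 × $5,629,425 = 769,698.15; R&D 5,997/27,595 × $5,629,425 = 1,223,397.78.
At nearest $5: Finishing $543,665; Packaging $1,921,085; Warehouse $1,171,580; Quality Lab $769,700; R&D $1,223,400. Sum = $5,629,430.
Difference $5,629,425 − $5,629,430 = −$5 applied to largest allocation (Packaging): Packaging becomes $1,921,080.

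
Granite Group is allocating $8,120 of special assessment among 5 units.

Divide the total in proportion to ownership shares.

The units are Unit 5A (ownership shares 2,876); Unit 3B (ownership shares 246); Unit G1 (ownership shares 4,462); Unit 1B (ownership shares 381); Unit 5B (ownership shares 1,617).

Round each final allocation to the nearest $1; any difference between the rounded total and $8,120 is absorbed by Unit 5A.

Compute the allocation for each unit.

Unit 5A: $2,438 | Unit 3B: $208 | Unit G1: $3,781 | Unit 1B: $323 | Unit 5B: $1,370

Combined ownership shares = 9,582.
Proportional shares: Unit 5A 2,876/9,582 × $8,120 = 2,437.19; Unit 3B 246/9,582 × $8,120 = 208.47; Unit G1 4,462/9,582 × $8,120 = 3,781.20; Unit 1B 381/9,582 × $8,120 = 322.87; Unit 5B 1,617/9,582 × $8,120 = 1,370.28.
After rounding ($1): Unit 5A $2,437; Unit 3B $208; Unit G1 $3,781; Unit 1B $323; Unit 5B $1,370. Sum = $8,119.
Difference $8,120 − $8,119 = +$1 applied to Unit 5A: Unit 5A becomes $2,438.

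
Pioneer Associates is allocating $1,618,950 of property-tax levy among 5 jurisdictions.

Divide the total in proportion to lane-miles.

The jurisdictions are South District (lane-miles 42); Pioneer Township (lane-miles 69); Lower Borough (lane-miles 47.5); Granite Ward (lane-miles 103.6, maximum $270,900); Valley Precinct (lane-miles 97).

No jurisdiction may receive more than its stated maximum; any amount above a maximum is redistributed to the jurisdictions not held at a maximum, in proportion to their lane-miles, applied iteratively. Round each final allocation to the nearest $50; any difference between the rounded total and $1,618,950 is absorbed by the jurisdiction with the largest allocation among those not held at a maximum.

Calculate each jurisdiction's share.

Total lane-miles = 359.1.
Proportional shares (ignoring caps): South District 189,350.88; Pioneer Township 311,076.44; Lower Borough 214,146.83; Granite Ward 467,065.50; Valley Precinct 437,310.36.
Held at cap: Granite Ward ($270,900); residual $1,348,050 reallocated over remaining lane-miles 255.5.
Remaining shares: South District 221,597.26 → $221,600; Pioneer Township 364,052.64 → $364,050; Lower Borough 250,615.95 → $250,600; Valley Precinct 511,784.15 → $511,800.

South District: $221,600; Pioneer Township: $364,050; Lower Borough: $250,600; Granite Ward: $270,900; Valley Precinct: $511,800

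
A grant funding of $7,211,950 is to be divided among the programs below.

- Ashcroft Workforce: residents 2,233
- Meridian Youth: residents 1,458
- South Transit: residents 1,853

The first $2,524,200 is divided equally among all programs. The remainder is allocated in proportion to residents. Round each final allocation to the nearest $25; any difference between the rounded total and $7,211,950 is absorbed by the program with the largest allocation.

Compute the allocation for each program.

Equal tier: $2,524,200 ÷ 3 = $841,400 apiece.
Remainder $4,687,750 by residents (total 5,544): Ashcroft Workforce 1,888,121.53 → $1,888,125; Meridian Youth 1,232,817.37 → $1,232,825; South Transit 1,566,811.10 → $1,566,800.
Totals: Ashcroft Workforce $841,400 + $1,888,125 = $2,729,525; Meridian Youth $841,400 + $1,232,825 = $2,074,225; South Transit $841,400 + $1,566,800 = $2,408,200.

Ashcroft Workforce: $2,729,525; Meridian Youth: $2,074,225; South Transit: $2,408,200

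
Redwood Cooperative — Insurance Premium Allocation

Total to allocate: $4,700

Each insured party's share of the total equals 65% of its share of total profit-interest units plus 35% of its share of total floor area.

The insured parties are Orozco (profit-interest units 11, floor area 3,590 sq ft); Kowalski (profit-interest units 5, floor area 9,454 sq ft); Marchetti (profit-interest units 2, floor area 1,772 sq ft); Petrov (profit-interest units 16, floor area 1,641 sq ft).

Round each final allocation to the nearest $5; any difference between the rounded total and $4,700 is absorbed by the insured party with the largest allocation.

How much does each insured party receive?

Totals — profit-interest units 34, floor area 16,457.
Combined weights (65% profit-interest units + 35% floor area): Orozco 0.2866; Kowalski 0.2967; Marchetti 0.0759; Petrov 0.3408.
Pro-rata amounts: Orozco 1,347.23; Kowalski 1,394.26; Marchetti 356.83; Petrov 1,601.68.
At nearest $5: Orozco $1,345; Kowalski $1,395; Marchetti $355; Petrov $1,600. Sum = $4,695.
Difference $4,700 − $4,695 = +$5 applied to largest allocation (Petrov): Petrov becomes $1,605.

Orozco: $1,345; Kowalski: $1,395; Marchetti: $355; Petrov: $1,605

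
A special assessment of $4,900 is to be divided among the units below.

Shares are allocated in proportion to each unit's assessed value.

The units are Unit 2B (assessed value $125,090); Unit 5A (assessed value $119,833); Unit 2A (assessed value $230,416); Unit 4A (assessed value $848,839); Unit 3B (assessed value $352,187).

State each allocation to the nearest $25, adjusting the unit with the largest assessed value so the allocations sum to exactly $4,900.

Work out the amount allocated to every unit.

Unit 2B: $375 | Unit 5A: $350 | Unit 2A: $675 | Unit 4A: $2,475 | Unit 3B: $1,025

Total assessed value = 125,090 + 119,833 + 230,416 + 848,839 + 352,187 = 1,676,365.
Unrounded shares: Unit 2B 365.64; Unit 5A 350.27; Unit 2A 673.50; Unit 4A 2,481.15; Unit 3B 1,029.44.
Rounded to nearest $25: Unit 2B $375; Unit 5A $350; Unit 2A $675; Unit 4A $2,475; Unit 3B $1,025. Sum = $4,900.
Rounded total matches; no reconciliation needed.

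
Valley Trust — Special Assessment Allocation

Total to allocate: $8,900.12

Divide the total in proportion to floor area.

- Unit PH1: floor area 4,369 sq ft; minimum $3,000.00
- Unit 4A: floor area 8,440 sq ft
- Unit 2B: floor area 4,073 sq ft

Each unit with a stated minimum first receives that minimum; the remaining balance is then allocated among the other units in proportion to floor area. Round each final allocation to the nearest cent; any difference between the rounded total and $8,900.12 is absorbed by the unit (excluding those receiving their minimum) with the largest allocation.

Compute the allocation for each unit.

Guaranteed amounts: Unit PH1 $3,000.00. Remaining pool $5,900.12.
Remaining pool split over remaining floor area 12,513: Unit 4A 3,979.6222 → $3,979.62; Unit 2B 1,920.4978 → $1,920.50.

Unit PH1: $3,000.00 · Unit 4A: $3,979.62 · Unit 2B: $1,920.50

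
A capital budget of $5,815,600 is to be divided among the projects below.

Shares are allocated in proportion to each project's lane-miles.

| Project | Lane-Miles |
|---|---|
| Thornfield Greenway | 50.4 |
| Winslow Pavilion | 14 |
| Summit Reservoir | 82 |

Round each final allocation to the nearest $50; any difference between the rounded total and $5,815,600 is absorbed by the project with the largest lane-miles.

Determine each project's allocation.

Thornfield Greenway: $2,002,100; Winslow Pavilion: $556,150; Summit Reservoir: $3,257,350

Combined lane-miles = 50.4 + 14 + 82 = 146.4.
Proportional shares: Thornfield Greenway 2,002,091.80; Winslow Pavilion 556,136.61; Summit Reservoir 3,257,371.58.
Rounded to nearest $50: Thornfield Greenway $2,002,100; Winslow Pavilion $556,150; Summit Reservoir $3,257,350. Sum = $5,815,600.
Rounded total matches; no reconciliation needed.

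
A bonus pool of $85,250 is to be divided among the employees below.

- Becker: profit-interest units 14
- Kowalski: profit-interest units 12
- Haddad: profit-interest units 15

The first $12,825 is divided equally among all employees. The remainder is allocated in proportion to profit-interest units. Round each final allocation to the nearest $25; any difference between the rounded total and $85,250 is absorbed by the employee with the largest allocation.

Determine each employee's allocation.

Equal tier: $12,825 ÷ 3 = $4,275 apiece.
Remainder $72,425 by profit-interest units (total 41): Becker 24,730.49 → $24,725; Kowalski 21,197.56 → $21,200; Haddad 26,496.95 → $26,500.
Totals: Becker $4,275 + $24,725 = $29,000; Kowalski $4,275 + $21,200 = $25,475; Haddad $4,275 + $26,500 = $30,775.

Becker: $29,000 · Kowalski: $25,475 · Haddad: $30,775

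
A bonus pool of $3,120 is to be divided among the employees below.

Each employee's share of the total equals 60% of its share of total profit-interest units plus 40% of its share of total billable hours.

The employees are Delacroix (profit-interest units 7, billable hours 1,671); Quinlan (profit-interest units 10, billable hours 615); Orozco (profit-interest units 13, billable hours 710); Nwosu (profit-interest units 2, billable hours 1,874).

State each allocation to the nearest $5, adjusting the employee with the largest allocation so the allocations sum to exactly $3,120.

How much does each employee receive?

Profit-interest units total 32; billable hours total 4,870.
Blended shares (60% profit-interest units + 40% billable hours): Delacroix 0.2685; Quinlan 0.2380; Orozco 0.3021; Nwosu 0.1914.
Raw shares: Delacroix 837.72; Quinlan 742.60; Orozco 942.45; Nwosu 597.24.
After rounding ($5): Delacroix $840; Quinlan $745; Orozco $940; Nwosu $595. Sum = $3,120.
Rounded total matches; no reconciliation needed.

Delacroix: $840; Quinlan: $745; Orozco: $940; Nwosu: $595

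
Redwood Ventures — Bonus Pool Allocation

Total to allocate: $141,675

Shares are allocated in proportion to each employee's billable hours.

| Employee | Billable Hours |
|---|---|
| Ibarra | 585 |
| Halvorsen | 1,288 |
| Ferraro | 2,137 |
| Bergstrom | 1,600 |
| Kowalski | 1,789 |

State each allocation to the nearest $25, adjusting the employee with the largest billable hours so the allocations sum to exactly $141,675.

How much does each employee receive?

Combined billable hours = 585 + 1,288 + 2,137 + 1,600 + 1,789 = 7,399.
Raw shares: Ibarra 11,201.50; Halvorsen 24,662.44; Ferraro 40,918.97; Bergstrom 30,636.57; Kowalski 34,255.52.
Rounded to nearest $25: Ibarra $11,200; Halvorsen $24,650; Ferraro $40,925; Bergstrom $30,625; Kowalski $34,250. Sum = $141,650.
Difference $141,675 − $141,650 = +$25 applied to largest billable hours (Ferraro): Ferraro becomes $40,950.

Ibarra: $11,200; Halvorsen: $24,650; Ferraro: $40,950; Bergstrom: $30,625; Kowalski: $34,250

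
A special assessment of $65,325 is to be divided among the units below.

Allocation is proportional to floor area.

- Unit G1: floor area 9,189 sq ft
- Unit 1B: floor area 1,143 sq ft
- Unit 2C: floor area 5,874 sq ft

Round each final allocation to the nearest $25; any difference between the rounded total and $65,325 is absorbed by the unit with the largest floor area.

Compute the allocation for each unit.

Unit G1: $37,050 | Unit 1B: $4,600 | Unit 2C: $23,675

Floor area total: 9,189 + 1,143 + 5,874 = 16,206.
Pro-rata amounts: Unit G1 37,040.07; Unit 1B 4,607.34; Unit 2C 23,677.59.
At nearest $25: Unit G1 $37,050; Unit 1B $4,600; Unit 2C $23,675. Sum = $65,325.
Rounded total matches; no reconciliation needed.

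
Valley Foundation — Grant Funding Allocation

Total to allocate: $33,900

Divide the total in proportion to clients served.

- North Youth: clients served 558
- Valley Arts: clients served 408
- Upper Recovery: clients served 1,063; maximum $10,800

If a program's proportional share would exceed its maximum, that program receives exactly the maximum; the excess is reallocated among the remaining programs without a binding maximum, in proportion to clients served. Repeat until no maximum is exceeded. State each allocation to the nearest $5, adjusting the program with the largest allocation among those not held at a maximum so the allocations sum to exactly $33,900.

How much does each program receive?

North Youth: $13,345; Valley Arts: $9,755; Upper Recovery: $10,800

Total clients served = 2,029.
Pro-rata shares before constraints: North Youth 9,322.92; Valley Arts 6,816.76; Upper Recovery 17,760.33.
Cap binds for Upper Recovery ($10,800); balance $23,100 reallocated over remaining clients served 966.
Remaining shares: North Youth 13,343.48 → $13,345; Valley Arts 9,756.52 → $9,755.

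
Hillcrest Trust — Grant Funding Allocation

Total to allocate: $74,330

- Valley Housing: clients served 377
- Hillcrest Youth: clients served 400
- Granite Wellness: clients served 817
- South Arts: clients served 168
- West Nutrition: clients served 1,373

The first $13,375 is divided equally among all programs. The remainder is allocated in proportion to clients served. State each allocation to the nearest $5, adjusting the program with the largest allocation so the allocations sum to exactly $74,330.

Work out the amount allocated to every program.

Valley Housing: $10,005 · Hillcrest Youth: $10,450 · Granite Wellness: $18,560 · South Arts: $5,940 · West Nutrition: $29,375

$13,375 shared equally gives $2,675 per program.
Remainder $60,955 by clients served (total 3,135): Valley Housing 7,330.15 → $7,330; Hillcrest Youth 7,777.35 → $7,775; Granite Wellness 15,885.24 → $15,885; South Arts 3,266.49 → $3,265; West Nutrition 26,695.76 → $26,695.
Rounding difference +$5 on remainder applied to West Nutrition.
Totals: Valley Housing $2,675 + $7,330 = $10,005; Hillcrest Youth $2,675 + $7,775 = $10,450; Granite Wellness $2,675 + $15,885 = $18,560; South Arts $2,675 + $3,265 = $5,940; West Nutrition $2,675 + $26,700 = $29,375.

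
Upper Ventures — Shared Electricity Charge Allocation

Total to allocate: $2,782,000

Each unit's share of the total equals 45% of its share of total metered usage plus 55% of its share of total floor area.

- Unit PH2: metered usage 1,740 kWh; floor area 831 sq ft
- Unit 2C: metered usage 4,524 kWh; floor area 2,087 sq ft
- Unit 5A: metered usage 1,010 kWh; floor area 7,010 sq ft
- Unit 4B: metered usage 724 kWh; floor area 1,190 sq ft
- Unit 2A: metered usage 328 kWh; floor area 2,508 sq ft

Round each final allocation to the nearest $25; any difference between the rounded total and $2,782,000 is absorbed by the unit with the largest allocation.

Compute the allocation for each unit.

Totals — metered usage 8,326, floor area 13,626.
Composite weights (45% metered usage + 55% floor area): Unit PH2 0.1276; Unit 2C 0.3288; Unit 5A 0.3375; Unit 4B 0.0872; Unit 2A 0.1190.
Unrounded shares: Unit PH2 354,942.17; Unit 2C 914,584.89; Unit 5A 939,035.58; Unit 4B 242,489.15; Unit 2A 330,948.21.
After rounding ($25): Unit PH2 $354,950; Unit 2C $914,575; Unit 5A $939,025; Unit 4B $242,500; Unit 2A $330,950. Sum = $2,782,000.
Rounded total matches; no reconciliation needed.

Unit PH2: $354,950 · Unit 2C: $914,575 · Unit 5A: $939,025 · Unit 4B: $242,500 · Unit 2A: $330,950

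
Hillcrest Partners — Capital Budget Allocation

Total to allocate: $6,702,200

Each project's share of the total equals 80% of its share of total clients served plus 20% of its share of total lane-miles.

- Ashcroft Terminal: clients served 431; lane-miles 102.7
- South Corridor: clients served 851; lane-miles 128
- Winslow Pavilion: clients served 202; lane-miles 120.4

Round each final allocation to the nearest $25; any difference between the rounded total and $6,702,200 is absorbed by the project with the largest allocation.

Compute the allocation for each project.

Ashcroft Terminal: $1,949,325 | South Corridor: $3,563,375 | Winslow Pavilion: $1,189,500

Clients served total 1,484; lane-miles total 351.1.
Composite weights (80% clients served + 20% lane-miles): Ashcroft Terminal 0.2908; South Corridor 0.5317; Winslow Pavilion 0.1775.
Unrounded shares: Ashcroft Terminal 1,949,313.86; South Corridor 3,563,384.19; Winslow Pavilion 1,189,501.95.
At nearest $25: Ashcroft Terminal $1,949,325; South Corridor $3,563,375; Winslow Pavilion $1,189,500. Sum = $6,702,200.
No rounding difference to absorb.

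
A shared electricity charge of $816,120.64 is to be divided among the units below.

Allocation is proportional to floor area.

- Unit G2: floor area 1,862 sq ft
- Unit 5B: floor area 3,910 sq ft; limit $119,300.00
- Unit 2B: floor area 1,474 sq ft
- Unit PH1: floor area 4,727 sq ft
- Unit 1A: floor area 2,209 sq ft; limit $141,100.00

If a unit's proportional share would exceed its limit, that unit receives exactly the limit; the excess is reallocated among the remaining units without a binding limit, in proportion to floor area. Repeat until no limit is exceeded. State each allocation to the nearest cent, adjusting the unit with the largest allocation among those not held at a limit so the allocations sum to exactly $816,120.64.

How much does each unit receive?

Floor area total: 14,182.
Proportional shares (ignoring caps): Unit G2 107,151.0811; Unit 5B 225,005.7610; Unit 2B 84,823.1437; Unit PH1 272,021.0313; Unit 1A 127,119.6230.
Capped: Unit 5B ($119,300.00); balance $696,820.64 reallocated over remaining floor area 10,272.
Capped: Unit 1A ($141,100.00); balance $555,720.64 reallocated over remaining floor area 8,063.
Redistributed shares: Unit G2 128,333.3538 → $128,333.35; Unit 2B 101,591.4949 → $101,591.49; Unit PH1 325,795.7913 → $325,795.79.
Rounding difference +$0.01 applied to Unit PH1 → $325,795.80.

Unit G2: $128,333.35 | Unit 5B: $119,300.00 | Unit 2B: $101,591.49 | Unit PH1: $325,795.80 | Unit 1A: $141,100.00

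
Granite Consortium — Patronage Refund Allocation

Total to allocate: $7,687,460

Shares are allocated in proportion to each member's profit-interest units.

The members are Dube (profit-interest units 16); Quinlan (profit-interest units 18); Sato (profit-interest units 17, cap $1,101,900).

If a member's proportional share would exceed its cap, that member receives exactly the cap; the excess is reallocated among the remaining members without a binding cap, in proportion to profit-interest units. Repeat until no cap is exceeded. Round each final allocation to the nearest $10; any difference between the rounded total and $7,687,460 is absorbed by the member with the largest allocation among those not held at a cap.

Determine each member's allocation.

Dube: $3,099,090; Quinlan: $3,486,470; Sato: $1,101,900

Sum of profit-interest units: 51.
Proportional shares (ignoring caps): Dube 2,411,752.16; Quinlan 2,713,221.18; Sato 2,562,486.67.
Held at cap: Sato ($1,101,900); remaining pool $6,585,560 reallocated over remaining profit-interest units 34.
Remaining shares: Dube 3,099,087.06 → $3,099,090; Quinlan 3,486,472.94 → $3,486,470.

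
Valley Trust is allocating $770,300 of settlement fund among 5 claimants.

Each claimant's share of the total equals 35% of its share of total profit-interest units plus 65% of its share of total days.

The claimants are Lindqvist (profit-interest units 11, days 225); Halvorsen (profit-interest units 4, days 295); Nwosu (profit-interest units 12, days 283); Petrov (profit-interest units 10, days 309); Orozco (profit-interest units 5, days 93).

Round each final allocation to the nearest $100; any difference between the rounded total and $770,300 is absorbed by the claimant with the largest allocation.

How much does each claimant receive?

Lindqvist: $164,100 · Halvorsen: $148,300 · Nwosu: $194,600 · Petrov: $192,600 · Orozco: $70,700

Profit-interest units total 42; days total 1,205.
Combined weights (35% profit-interest units + 65% days): Lindqvist 0.2130; Halvorsen 0.1925; Nwosu 0.2527; Petrov 0.2500; Orozco 0.0918.
Raw shares: Lindqvist 164,101.60; Halvorsen 148,253.45; Nwosu 194,620.61; Petrov 192,585.65; Orozco 70,738.68.
After rounding ($100): Lindqvist $164,100; Halvorsen $148,300; Nwosu $194,600; Petrov $192,600; Orozco $70,700. Sum = $770,300.
Rounded total matches; no reconciliation needed.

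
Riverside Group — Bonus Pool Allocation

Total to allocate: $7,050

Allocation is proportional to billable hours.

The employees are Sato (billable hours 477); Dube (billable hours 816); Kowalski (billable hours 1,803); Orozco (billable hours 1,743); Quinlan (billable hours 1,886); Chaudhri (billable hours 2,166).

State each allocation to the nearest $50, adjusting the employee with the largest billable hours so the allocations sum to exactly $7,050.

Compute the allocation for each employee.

Sum of billable hours: 8,891.
Raw shares: Sato 477/8,891 × $7,050 = 378.23; Dube 816/8,891 × $7,050 = 647.04; Kowalski 1,803/8,891 × $7,050 = 1,429.66; Orozco 1,743/8,891 × $7,050 = 1,382.09; Quinlan 1,886/8,891 × $7,050 = 1,495.48; Chaudhri 2,166/8,891 × $7,050 = 1,717.50.
At nearest $50: Sato $400; Dube $650; Kowalski $1,450; Orozco $1,400; Quinlan $1,500; Chaudhri $1,700. Sum = $7,100.
Difference $7,050 − $7,100 = −$50 applied to largest billable hours (Chaudhri): Chaudhri becomes $1,650.

Sato: $400 | Dube: $650 | Kowalski: $1,450 | Orozco: $1,400 | Quinlan: $1,500 | Chaudhri: $1,650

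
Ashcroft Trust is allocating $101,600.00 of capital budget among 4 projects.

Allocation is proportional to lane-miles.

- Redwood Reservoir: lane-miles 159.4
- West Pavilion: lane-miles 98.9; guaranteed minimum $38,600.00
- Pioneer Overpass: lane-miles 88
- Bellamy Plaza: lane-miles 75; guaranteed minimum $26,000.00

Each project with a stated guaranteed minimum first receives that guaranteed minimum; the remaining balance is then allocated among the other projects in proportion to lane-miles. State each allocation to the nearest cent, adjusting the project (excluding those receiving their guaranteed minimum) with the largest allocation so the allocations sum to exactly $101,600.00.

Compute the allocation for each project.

Redwood Reservoir: $23,839.13 | West Pavilion: $38,600.00 | Pioneer Overpass: $13,160.87 | Bellamy Plaza: $26,000.00

Minimums first: West Pavilion $38,600.00; Bellamy Plaza $26,000.00. Remaining pool $37,000.00.
Remaining pool split over remaining lane-miles 247.4: Redwood Reservoir 23,839.1269 → $23,839.13; Pioneer Overpass 13,160.8731 → $13,160.87.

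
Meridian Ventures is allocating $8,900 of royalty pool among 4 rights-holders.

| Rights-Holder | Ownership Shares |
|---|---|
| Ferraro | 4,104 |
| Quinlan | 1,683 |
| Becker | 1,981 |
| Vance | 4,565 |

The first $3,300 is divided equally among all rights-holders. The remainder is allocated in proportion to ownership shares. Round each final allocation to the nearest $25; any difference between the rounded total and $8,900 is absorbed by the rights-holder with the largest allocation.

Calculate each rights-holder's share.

Equal tier: $3,300 ÷ 4 = $825 apiece.
Remainder $5,600 by ownership shares (total 12,333): Ferraro 1,863.49 → $1,875; Quinlan 764.19 → $775; Becker 899.51 → $900; Vance 2,072.81 → $2,075.
Rounding difference −$25 on remainder applied to Vance.
Totals: Ferraro $825 + $1,875 = $2,700; Quinlan $825 + $775 = $1,600; Becker $825 + $900 = $1,725; Vance $825 + $2,050 = $2,875.

Ferraro: $2,700 | Quinlan: $1,600 | Becker: $1,725 | Vance: $2,875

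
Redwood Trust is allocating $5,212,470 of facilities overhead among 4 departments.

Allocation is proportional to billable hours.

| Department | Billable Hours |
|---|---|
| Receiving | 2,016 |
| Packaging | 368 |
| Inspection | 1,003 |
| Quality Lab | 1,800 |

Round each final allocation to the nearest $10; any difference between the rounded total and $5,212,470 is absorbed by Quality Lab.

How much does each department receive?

Receiving: $2,025,900; Packaging: $369,810; Inspection: $1,007,930; Quality Lab: $1,808,830

Total billable hours = 5,187.
Raw shares: Receiving 2,016/5,187 × $5,212,470 = 2,025,899.27; Packaging 368/5,187 × $5,212,470 = 369,807.01; Inspection 1,003/5,187 × $5,212,470 = 1,007,925.08; Quality Lab 1,800/5,187 × $5,212,470 = 1,808,838.64.
At nearest $10: Receiving $2,025,900; Packaging $369,810; Inspection $1,007,930; Quality Lab $1,808,840. Sum = $5,212,480.
Difference $5,212,470 − $5,212,480 = −$10 applied to Quality Lab: Quality Lab becomes $1,808,830.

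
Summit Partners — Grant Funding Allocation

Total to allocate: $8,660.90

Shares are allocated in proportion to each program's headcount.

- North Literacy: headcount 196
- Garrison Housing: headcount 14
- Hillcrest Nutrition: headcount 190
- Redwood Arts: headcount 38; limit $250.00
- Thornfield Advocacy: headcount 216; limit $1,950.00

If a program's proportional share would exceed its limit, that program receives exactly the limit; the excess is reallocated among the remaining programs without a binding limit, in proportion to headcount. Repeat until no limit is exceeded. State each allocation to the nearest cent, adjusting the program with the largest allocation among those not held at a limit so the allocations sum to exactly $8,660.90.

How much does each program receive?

Combined headcount = 654.
Pro-rata shares before constraints: North Literacy 2,595.6214; Garrison Housing 185.4015; Hillcrest Nutrition 2,516.1636; Redwood Arts 503.2327; Thornfield Advocacy 2,860.4807.
Capped: Redwood Arts ($250.00), Thornfield Advocacy ($1,950.00); residual $6,460.90 reallocated over remaining headcount 400.
Shares after redistribution: North Literacy 3,165.8410 → $3,165.84; Garrison Housing 226.1315 → $226.13; Hillcrest Nutrition 3,068.9275 → $3,068.93.

North Literacy: $3,165.84 | Garrison Housing: $226.13 | Hillcrest Nutrition: $3,068.93 | Redwood Arts: $250.00 | Thornfield Advocacy: $1,950.00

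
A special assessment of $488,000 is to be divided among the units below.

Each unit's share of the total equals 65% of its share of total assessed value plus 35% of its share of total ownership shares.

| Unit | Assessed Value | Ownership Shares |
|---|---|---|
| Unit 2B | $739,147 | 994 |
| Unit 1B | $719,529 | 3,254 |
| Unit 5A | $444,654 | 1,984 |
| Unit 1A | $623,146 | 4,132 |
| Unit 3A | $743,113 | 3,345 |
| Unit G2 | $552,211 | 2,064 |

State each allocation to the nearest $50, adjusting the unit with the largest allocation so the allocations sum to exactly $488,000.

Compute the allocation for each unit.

Unit 2B: $72,100 | Unit 1B: $94,950 | Unit 5A: $58,400 | Unit 1A: $96,450 | Unit 3A: $97,900 | Unit G2: $68,200

Assessed value total 3,821,800; ownership shares total 15,773.
Blended shares (65% assessed value + 35% ownership shares): Unit 2B 0.1478; Unit 1B 0.1946; Unit 5A 0.1196; Unit 1A 0.1977; Unit 3A 0.2006; Unit G2 0.1397.
Pro-rata amounts: Unit 2B 72,111.04; Unit 1B 94,955.50; Unit 5A 58,389.19; Unit 1A 96,463.49; Unit 3A 97,898.32; Unit G2 68,182.45.
After rounding ($50): Unit 2B $72,100; Unit 1B $94,950; Unit 5A $58,400; Unit 1A $96,450; Unit 3A $97,900; Unit G2 $68,200. Sum = $488,000.
No rounding difference to absorb.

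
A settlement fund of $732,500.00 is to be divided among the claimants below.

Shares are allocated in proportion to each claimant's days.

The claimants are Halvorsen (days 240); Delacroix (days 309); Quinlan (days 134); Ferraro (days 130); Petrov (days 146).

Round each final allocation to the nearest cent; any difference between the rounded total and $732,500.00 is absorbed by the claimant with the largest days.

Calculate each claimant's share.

Sum of days: 240 + 309 + 134 + 130 + 146 = 959.
Proportional shares: Halvorsen 183,315.9541; Delacroix 236,019.2909; Quinlan 102,351.4077; Ferraro 99,296.1418; Petrov 111,517.2054.
After rounding (cent): Halvorsen $183,315.95; Delacroix $236,019.29; Quinlan $102,351.41; Ferraro $99,296.14; Petrov $111,517.21. Sum = $732,500.00.
No rounding difference to absorb.

Halvorsen: $183,315.95 | Delacroix: $236,019.29 | Quinlan: $102,351.41 | Ferraro: $99,296.14 | Petrov: $111,517.21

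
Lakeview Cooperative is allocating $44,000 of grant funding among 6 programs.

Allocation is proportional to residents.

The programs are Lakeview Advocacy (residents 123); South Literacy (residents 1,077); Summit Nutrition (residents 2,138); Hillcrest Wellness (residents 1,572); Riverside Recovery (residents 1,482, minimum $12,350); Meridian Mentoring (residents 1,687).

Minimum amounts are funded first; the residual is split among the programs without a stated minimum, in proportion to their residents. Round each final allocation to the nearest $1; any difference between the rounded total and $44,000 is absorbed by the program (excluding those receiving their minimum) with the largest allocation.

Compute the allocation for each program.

Fund the minimums — Riverside Recovery $12,350. Remaining pool $31,650.
Remaining pool split over remaining residents 6,597: Lakeview Advocacy 590.11 → $590; South Literacy 5,167.05 → $5,167; Summit Nutrition 10,257.34 → $10,257; Hillcrest Wellness 7,541.88 → $7,542; Meridian Mentoring 8,093.61 → $8,094.

Lakeview Advocacy: $590; South Literacy: $5,167; Summit Nutrition: $10,257; Hillcrest Wellness: $7,542; Riverside Recovery: $12,350; Meridian Mentoring: $8,094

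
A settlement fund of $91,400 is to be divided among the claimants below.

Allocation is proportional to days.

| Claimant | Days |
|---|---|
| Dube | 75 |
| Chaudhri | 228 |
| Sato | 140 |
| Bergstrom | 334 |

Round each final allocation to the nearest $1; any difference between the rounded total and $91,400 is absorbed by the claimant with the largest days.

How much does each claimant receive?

Days total: 777.
Proportional shares: Dube 75/777 × $91,400 = 8,822.39; Chaudhri 228/777 × $91,400 = 26,820.08; Sato 140/777 × $91,400 = 16,468.47; Bergstrom 334/777 × $91,400 = 39,289.06.
At nearest $1: Dube $8,822; Chaudhri $26,820; Sato $16,468; Bergstrom $39,289. Sum = $91,399.
Difference $91,400 − $91,399 = +$1 applied to largest days (Bergstrom): Bergstrom becomes $39,290.

Dube: $8,822 · Chaudhri: $26,820 · Sato: $16,468 · Bergstrom: $39,290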